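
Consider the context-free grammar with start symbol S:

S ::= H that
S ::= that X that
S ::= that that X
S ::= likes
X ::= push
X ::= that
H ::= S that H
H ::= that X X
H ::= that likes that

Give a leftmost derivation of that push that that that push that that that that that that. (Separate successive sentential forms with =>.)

S => H that   [S ::= H that]
H that => S that H that   [H ::= S that H]
S that H that => that X that that H that   [S ::= that X that]
that X that that H that => that push that that H that   [X ::= push]
that push that that H that => that push that that S that H that   [H ::= S that H]
that push that that S that H that => that push that that that X that that H that   [S ::= that X that]
that push that that that X that that H that => that push that that that push that that H that   [X ::= push]
that push that that that push that that H that => that push that that that push that that that X X that   [H ::= that X X]
that push that that that push that that that X X that => that push that that that push that that that that X that   [X ::= that]
that push that that that push that that that that X that => that push that that that push that that that that that that   [X ::= that]

S => H that => S that H that => that X that that H that => that push that that H that => that push that that S that H that => that push that that that X that that H that => that push that that that push that that H that => that push that that that push that that that X X that => that push that that that push that that that that X that => that push that that that push that that that that that that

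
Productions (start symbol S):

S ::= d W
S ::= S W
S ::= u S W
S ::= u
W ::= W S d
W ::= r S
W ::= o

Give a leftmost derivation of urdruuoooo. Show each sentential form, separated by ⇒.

S ⇒ SW ⇒ uW ⇒ urS ⇒ urdW ⇒ urdrS ⇒ urdrSW ⇒ urdrSWW ⇒ urdruSWWW ⇒ urdruSWWWW ⇒ urdruuWWWW ⇒ urdruuoWWW ⇒ urdruuooWW ⇒ urdruuoooW ⇒ urdruuoooo

S ⇒ SW   [S ::= S W]
SW ⇒ uW   [S ::= u]
uW ⇒ urS   [W ::= r S]
urS ⇒ urdW   [S ::= d W]
urdW ⇒ urdrS   [W ::= r S]
urdrS ⇒ urdrSW   [S ::= S W]
urdrSW ⇒ urdrSWW   [S ::= S W]
urdrSWW ⇒ urdruSWWW   [S ::= u S W]
urdruSWWW ⇒ urdruSWWWW   [S ::= S W]
urdruSWWWW ⇒ urdruuWWWW   [S ::= u]
urdruuWWWW ⇒ urdruuoWWW   [W ::= o]
urdruuoWWW ⇒ urdruuooWW   [W ::= o]
urdruuooWW ⇒ urdruuoooW   [W ::= o]
urdruuoooW ⇒ urdruuoooo   [W ::= o]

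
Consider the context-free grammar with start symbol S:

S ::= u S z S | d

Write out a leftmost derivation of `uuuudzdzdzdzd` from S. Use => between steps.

S=>uSzS=>uuSzSzS=>uuuSzSzSzS=>uuuuSzSzSzSzS=>uuuudzSzSzSzS=>uuuudzdzSzSzS=>uuuudzdzdzSzS=>uuuudzdzdzdzS=>uuuudzdzdzdzd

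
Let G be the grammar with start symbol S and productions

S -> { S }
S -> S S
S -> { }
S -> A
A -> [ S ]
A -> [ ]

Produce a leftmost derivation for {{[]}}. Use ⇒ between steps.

S ⇒ {S}   [S -> { S }]
{S} ⇒ {{S}}   [S -> { S }]
{{S}} ⇒ {{A}}   [S -> A]
{{A}} ⇒ {{[]}}   [A -> [ ]]

S⇒{S}⇒{{S}}⇒{{A}}⇒{{[]}}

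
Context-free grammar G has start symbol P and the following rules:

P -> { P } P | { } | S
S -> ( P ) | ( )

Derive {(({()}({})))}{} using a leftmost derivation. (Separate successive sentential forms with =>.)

P => {P}P   [P -> { P } P]
{P}P => {S}P   [P -> S]
{S}P => {(P)}P   [S -> ( P )]
{(P)}P => {(S)}P   [P -> S]
{(S)}P => {((P))}P   [S -> ( P )]
{((P))}P => {(({P}P))}P   [P -> { P } P]
{(({P}P))}P => {(({S}P))}P   [P -> S]
{(({S}P))}P => {(({()}P))}P   [S -> ( )]
{(({()}P))}P => {(({()}S))}P   [P -> S]
{(({()}S))}P => {(({()}(P)))}P   [S -> ( P )]
{(({()}(P)))}P => {(({()}({})))}P   [P -> { }]
{(({()}({})))}P => {(({()}({})))}{}   [P -> { }]

P=>{P}P=>{S}P=>{(P)}P=>{(S)}P=>{((P))}P=>{(({P}P))}P=>{(({S}P))}P=>{(({()}P))}P=>{(({()}S))}P=>{(({()}(P)))}P=>{(({()}({})))}P=>{(({()}({})))}{}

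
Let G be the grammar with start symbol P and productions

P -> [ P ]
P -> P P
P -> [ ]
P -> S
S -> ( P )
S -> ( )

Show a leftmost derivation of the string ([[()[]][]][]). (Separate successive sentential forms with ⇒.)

P ⇒ S ⇒ (P) ⇒ (PP) ⇒ ([P]P) ⇒ ([PP]P) ⇒ ([[P]P]P) ⇒ ([[PP]P]P) ⇒ ([[SP]P]P) ⇒ ([[()P]P]P) ⇒ ([[()[]]P]P) ⇒ ([[()[]][]]P) ⇒ ([[()[]][]][])

P ⇒ S   [P -> S]
S ⇒ (P)   [S -> ( P )]
(P) ⇒ (PP)   [P -> P P]
(PP) ⇒ ([P]P)   [P -> [ P ]]
([P]P) ⇒ ([PP]P)   [P -> P P]
([PP]P) ⇒ ([[P]P]P)   [P -> [ P ]]
([[P]P]P) ⇒ ([[PP]P]P)   [P -> P P]
([[PP]P]P) ⇒ ([[SP]P]P)   [P -> S]
([[SP]P]P) ⇒ ([[()P]P]P)   [S -> ( )]
([[()P]P]P) ⇒ ([[()[]]P]P)   [P -> [ ]]
([[()[]]P]P) ⇒ ([[()[]][]]P)   [P -> [ ]]
([[()[]][]]P) ⇒ ([[()[]][]][])   [P -> [ ]]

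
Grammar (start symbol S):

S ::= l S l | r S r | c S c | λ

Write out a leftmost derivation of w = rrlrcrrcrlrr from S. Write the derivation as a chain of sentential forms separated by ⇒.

S⇒rSr⇒rrSrr⇒rrlSlrr⇒rrlrSrlrr⇒rrlrcScrlrr⇒rrlrcrSrcrlrr⇒rrlrcrrcrlrr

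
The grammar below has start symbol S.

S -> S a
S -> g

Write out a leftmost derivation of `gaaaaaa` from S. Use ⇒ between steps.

S ⇒ Sa   [S -> S a]
Sa ⇒ Saa   [S -> S a]
Saa ⇒ Saaa   [S -> S a]
Saaa ⇒ Saaaa   [S -> S a]
Saaaa ⇒ Saaaaa   [S -> S a]
Saaaaa ⇒ Saaaaaa   [S -> S a]
Saaaaaa ⇒ gaaaaaa   [S -> g]

S ⇒ Sa ⇒ Saa ⇒ Saaa ⇒ Saaaa ⇒ Saaaaa ⇒ Saaaaaa ⇒ gaaaaaa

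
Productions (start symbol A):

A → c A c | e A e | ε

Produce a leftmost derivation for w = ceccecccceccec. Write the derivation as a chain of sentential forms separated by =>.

A => cAc   [A → c A c]
cAc => ceAec   [A → e A e]
ceAec => cecAcec   [A → c A c]
cecAcec => ceccAccec   [A → c A c]
ceccAccec => cecceAeccec   [A → e A e]
cecceAeccec => ceccecAceccec   [A → c A c]
ceccecAceccec => cecceccAcceccec   [A → c A c]
cecceccAcceccec => ceccecccceccec   [A → ε]

A=>cAc=>ceAec=>cecAcec=>ceccAccec=>cecceAeccec=>ceccecAceccec=>cecceccAcceccec=>ceccecccceccec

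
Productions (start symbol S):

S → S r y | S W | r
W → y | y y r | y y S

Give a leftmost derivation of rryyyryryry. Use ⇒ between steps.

S ⇒ Sry ⇒ Sryry ⇒ SWryry ⇒ SWWryry ⇒ SryWWryry ⇒ rryWWryry ⇒ rryyySWryry ⇒ rryyyrWryry ⇒ rryyyryryry

S ⇒ Sry   [S → S r y]
Sry ⇒ Sryry   [S → S r y]
Sryry ⇒ SWryry   [S → S W]
SWryry ⇒ SWWryry   [S → S W]
SWWryry ⇒ SryWWryry   [S → S r y]
SryWWryry ⇒ rryWWryry   [S → r]
rryWWryry ⇒ rryyySWryry   [W → y y S]
rryyySWryry ⇒ rryyyrWryry   [S → r]
rryyyrWryry ⇒ rryyyryryry   [W → y]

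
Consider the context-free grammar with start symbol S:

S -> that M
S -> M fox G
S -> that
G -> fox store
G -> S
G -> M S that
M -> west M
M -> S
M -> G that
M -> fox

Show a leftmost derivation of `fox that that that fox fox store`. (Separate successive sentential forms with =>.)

S => M fox G => G that fox G => M S that that fox G => fox S that that fox G => fox that that that fox G => fox that that that fox fox store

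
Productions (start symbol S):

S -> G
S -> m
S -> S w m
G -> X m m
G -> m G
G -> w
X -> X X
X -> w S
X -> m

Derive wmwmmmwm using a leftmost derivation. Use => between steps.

S => Swm => Gwm => Xmmwm => XXmmwm => wSXmmwm => wGXmmwm => wmGXmmwm => wmwXmmwm => wmwmmmwm

S => Swm   [S -> S w m]
Swm => Gwm   [S -> G]
Gwm => Xmmwm   [G -> X m m]
Xmmwm => XXmmwm   [X -> X X]
XXmmwm => wSXmmwm   [X -> w S]
wSXmmwm => wGXmmwm   [S -> G]
wGXmmwm => wmGXmmwm   [G -> m G]
wmGXmmwm => wmwXmmwm   [G -> w]
wmwXmmwm => wmwmmmwm   [X -> m]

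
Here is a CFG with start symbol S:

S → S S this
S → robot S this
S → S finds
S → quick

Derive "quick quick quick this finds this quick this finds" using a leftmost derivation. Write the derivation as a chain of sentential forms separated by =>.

S => S finds => S S this finds => S S this S this finds => quick S this S this finds => quick S finds this S this finds => quick S S this finds this S this finds => quick quick S this finds this S this finds => quick quick quick this finds this S this finds => quick quick quick this finds this quick this finds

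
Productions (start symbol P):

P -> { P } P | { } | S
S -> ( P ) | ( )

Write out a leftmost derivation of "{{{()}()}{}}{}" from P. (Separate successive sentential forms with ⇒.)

P ⇒ {P}P ⇒ {{P}P}P ⇒ {{{P}P}P}P ⇒ {{{S}P}P}P ⇒ {{{()}P}P}P ⇒ {{{()}S}P}P ⇒ {{{()}()}P}P ⇒ {{{()}()}{}}P ⇒ {{{()}()}{}}{}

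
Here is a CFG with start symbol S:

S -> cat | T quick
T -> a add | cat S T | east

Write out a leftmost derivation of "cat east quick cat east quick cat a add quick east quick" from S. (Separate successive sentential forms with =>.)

S => T quick   [S -> T quick]
T quick => cat S T quick   [T -> cat S T]
cat S T quick => cat T quick T quick   [S -> T quick]
cat T quick T quick => cat east quick T quick   [T -> east]
cat east quick T quick => cat east quick cat S T quick   [T -> cat S T]
cat east quick cat S T quick => cat east quick cat T quick T quick   [S -> T quick]
cat east quick cat T quick T quick => cat east quick cat east quick T quick   [T -> east]
cat east quick cat east quick T quick => cat east quick cat east quick cat S T quick   [T -> cat S T]
cat east quick cat east quick cat S T quick => cat east quick cat east quick cat T quick T quick   [S -> T quick]
cat east quick cat east quick cat T quick T quick => cat east quick cat east quick cat a add quick T quick   [T -> a add]
cat east quick cat east quick cat a add quick T quick => cat east quick cat east quick cat a add quick east quick   [T -> east]

S => T quick => cat S T quick => cat T quick T quick => cat east quick T quick => cat east quick cat S T quick => cat east quick cat T quick T quick => cat east quick cat east quick T quick => cat east quick cat east quick cat S T quick => cat east quick cat east quick cat T quick T quick => cat east quick cat east quick cat a add quick T quick => cat east quick cat east quick cat a add quick east quick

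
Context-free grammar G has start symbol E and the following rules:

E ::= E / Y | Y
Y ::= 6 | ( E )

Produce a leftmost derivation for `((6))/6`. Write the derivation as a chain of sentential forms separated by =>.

E => E/Y   [E ::= E / Y]
E/Y => Y/Y   [E ::= Y]
Y/Y => (E)/Y   [Y ::= ( E )]
(E)/Y => (Y)/Y   [E ::= Y]
(Y)/Y => ((E))/Y   [Y ::= ( E )]
((E))/Y => ((Y))/Y   [E ::= Y]
((Y))/Y => ((6))/Y   [Y ::= 6]
((6))/Y => ((6))/6   [Y ::= 6]

E => E/Y => Y/Y => (E)/Y => (Y)/Y => ((E))/Y => ((Y))/Y => ((6))/Y => ((6))/6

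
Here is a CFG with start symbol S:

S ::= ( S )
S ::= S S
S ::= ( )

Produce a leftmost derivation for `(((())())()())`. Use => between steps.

S=>(S)=>(SS)=>(SSS)=>((S)SS)=>((SS)SS)=>(((S)S)SS)=>(((())S)SS)=>(((())())SS)=>(((())())()S)=>(((())())()())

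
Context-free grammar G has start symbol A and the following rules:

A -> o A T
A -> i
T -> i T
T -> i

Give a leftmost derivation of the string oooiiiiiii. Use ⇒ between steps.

A ⇒ oAT   [A -> o A T]
oAT ⇒ ooATT   [A -> o A T]
ooATT ⇒ oooATTT   [A -> o A T]
oooATTT ⇒ oooiTTT   [A -> i]
oooiTTT ⇒ oooiiTTT   [T -> i T]
oooiiTTT ⇒ oooiiiTTT   [T -> i T]
oooiiiTTT ⇒ oooiiiiTT   [T -> i]
oooiiiiTT ⇒ oooiiiiiTT   [T -> i T]
oooiiiiiTT ⇒ oooiiiiiiT   [T -> i]
oooiiiiiiT ⇒ oooiiiiiii   [T -> i]

A ⇒ oAT ⇒ ooATT ⇒ oooATTT ⇒ oooiTTT ⇒ oooiiTTT ⇒ oooiiiTTT ⇒ oooiiiiTT ⇒ oooiiiiiTT ⇒ oooiiiiiiT ⇒ oooiiiiiii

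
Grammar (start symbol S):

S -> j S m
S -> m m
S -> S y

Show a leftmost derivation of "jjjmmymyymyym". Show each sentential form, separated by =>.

S => jSm   [S -> j S m]
jSm => jSym   [S -> S y]
jSym => jSyym   [S -> S y]
jSyym => jjSmyym   [S -> j S m]
jjSmyym => jjSymyym   [S -> S y]
jjSymyym => jjSyymyym   [S -> S y]
jjSyymyym => jjjSmyymyym   [S -> j S m]
jjjSmyymyym => jjjSymyymyym   [S -> S y]
jjjSymyymyym => jjjmmymyymyym   [S -> m m]

S=>jSm=>jSym=>jSyym=>jjSmyym=>jjSymyym=>jjSyymyym=>jjjSmyymyym=>jjjSymyymyym=>jjjmmymyymyym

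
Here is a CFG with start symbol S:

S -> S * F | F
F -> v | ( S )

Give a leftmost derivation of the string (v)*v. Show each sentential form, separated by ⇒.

S ⇒ S*F ⇒ F*F ⇒ (S)*F ⇒ (F)*F ⇒ (v)*F ⇒ (v)*v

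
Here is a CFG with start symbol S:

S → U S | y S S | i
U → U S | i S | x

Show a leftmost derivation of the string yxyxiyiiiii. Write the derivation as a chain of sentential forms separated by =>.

S => ySS   [S → y S S]
ySS => yUSS   [S → U S]
yUSS => yxSS   [U → x]
yxSS => yxySSS   [S → y S S]
yxySSS => yxyUSSS   [S → U S]
yxyUSSS => yxyxSSS   [U → x]
yxyxSSS => yxyxUSSS   [S → U S]
yxyxUSSS => yxyxiSSSS   [U → i S]
yxyxiSSSS => yxyxiySSSSS   [S → y S S]
yxyxiySSSSS => yxyxiyiSSSS   [S → i]
yxyxiyiSSSS => yxyxiyiiSSS   [S → i]
yxyxiyiiSSS => yxyxiyiiiSS   [S → i]
yxyxiyiiiSS => yxyxiyiiiiS   [S → i]
yxyxiyiiiiS => yxyxiyiiiii   [S → i]

S=>ySS=>yUSS=>yxSS=>yxySSS=>yxyUSSS=>yxyxSSS=>yxyxUSSS=>yxyxiSSSS=>yxyxiySSSSS=>yxyxiyiSSSS=>yxyxiyiiSSS=>yxyxiyiiiSS=>yxyxiyiiiiS=>yxyxiyiiiii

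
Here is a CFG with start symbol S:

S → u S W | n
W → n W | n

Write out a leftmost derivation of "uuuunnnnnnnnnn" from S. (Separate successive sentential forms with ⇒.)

S⇒uSW⇒uuSWW⇒uuuSWWW⇒uuuuSWWWW⇒uuuunWWWW⇒uuuunnWWWW⇒uuuunnnWWW⇒uuuunnnnWWW⇒uuuunnnnnWWW⇒uuuunnnnnnWWW⇒uuuunnnnnnnWW⇒uuuunnnnnnnnWW⇒uuuunnnnnnnnnW⇒uuuunnnnnnnnnn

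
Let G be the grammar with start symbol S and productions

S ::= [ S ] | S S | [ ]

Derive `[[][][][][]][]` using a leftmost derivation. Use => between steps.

S => SS => [S]S => [SS]S => [SSS]S => [SSSS]S => [SSSSS]S => [[]SSSS]S => [[][]SSS]S => [[][][]SS]S => [[][][][]S]S => [[][][][][]]S => [[][][][][]][]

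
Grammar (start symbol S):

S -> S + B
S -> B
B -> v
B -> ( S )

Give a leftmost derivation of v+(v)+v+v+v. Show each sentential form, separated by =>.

S => S+B   [S -> S + B]
S+B => S+B+B   [S -> S + B]
S+B+B => S+B+B+B   [S -> S + B]
S+B+B+B => S+B+B+B+B   [S -> S + B]
S+B+B+B+B => B+B+B+B+B   [S -> B]
B+B+B+B+B => v+B+B+B+B   [B -> v]
v+B+B+B+B => v+(S)+B+B+B   [B -> ( S )]
v+(S)+B+B+B => v+(B)+B+B+B   [S -> B]
v+(B)+B+B+B => v+(v)+B+B+B   [B -> v]
v+(v)+B+B+B => v+(v)+v+B+B   [B -> v]
v+(v)+v+B+B => v+(v)+v+v+B   [B -> v]
v+(v)+v+v+B => v+(v)+v+v+v   [B -> v]

S => S+B => S+B+B => S+B+B+B => S+B+B+B+B => B+B+B+B+B => v+B+B+B+B => v+(S)+B+B+B => v+(B)+B+B+B => v+(v)+B+B+B => v+(v)+v+B+B => v+(v)+v+v+B => v+(v)+v+v+v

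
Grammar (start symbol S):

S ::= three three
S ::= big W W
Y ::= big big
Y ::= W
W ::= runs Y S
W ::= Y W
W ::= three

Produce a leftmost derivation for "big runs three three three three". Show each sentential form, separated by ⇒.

S ⇒ big W W ⇒ big runs Y S W ⇒ big runs W S W ⇒ big runs three S W ⇒ big runs three three three W ⇒ big runs three three three three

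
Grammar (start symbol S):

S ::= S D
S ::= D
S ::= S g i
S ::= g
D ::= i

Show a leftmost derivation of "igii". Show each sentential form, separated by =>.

S => SD => SgiD => DgiD => igiD => igii

S => SD   [S ::= S D]
SD => SgiD   [S ::= S g i]
SgiD => DgiD   [S ::= D]
DgiD => igiD   [D ::= i]
igiD => igii   [D ::= i]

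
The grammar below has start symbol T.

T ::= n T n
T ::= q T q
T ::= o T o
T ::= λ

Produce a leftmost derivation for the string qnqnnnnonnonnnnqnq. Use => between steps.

T => qTq => qnTnq => qnqTqnq => qnqnTnqnq => qnqnnTnnqnq => qnqnnnTnnnqnq => qnqnnnnTnnnnqnq => qnqnnnnoTonnnnqnq => qnqnnnnonTnonnnnqnq => qnqnnnnonnonnnnqnq

T => qTq   [T ::= q T q]
qTq => qnTnq   [T ::= n T n]
qnTnq => qnqTqnq   [T ::= q T q]
qnqTqnq => qnqnTnqnq   [T ::= n T n]
qnqnTnqnq => qnqnnTnnqnq   [T ::= n T n]
qnqnnTnnqnq => qnqnnnTnnnqnq   [T ::= n T n]
qnqnnnTnnnqnq => qnqnnnnTnnnnqnq   [T ::= n T n]
qnqnnnnTnnnnqnq => qnqnnnnoTonnnnqnq   [T ::= o T o]
qnqnnnnoTonnnnqnq => qnqnnnnonTnonnnnqnq   [T ::= n T n]
qnqnnnnonTnonnnnqnq => qnqnnnnonnonnnnqnq   [T ::= λ]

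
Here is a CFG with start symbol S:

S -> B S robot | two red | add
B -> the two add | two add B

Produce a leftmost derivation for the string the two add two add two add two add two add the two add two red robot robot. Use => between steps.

S => B S robot => the two add S robot => the two add B S robot robot => the two add two add B S robot robot => the two add two add two add B S robot robot => the two add two add two add two add B S robot robot => the two add two add two add two add two add B S robot robot => the two add two add two add two add two add the two add S robot robot => the two add two add two add two add two add the two add two red robot robot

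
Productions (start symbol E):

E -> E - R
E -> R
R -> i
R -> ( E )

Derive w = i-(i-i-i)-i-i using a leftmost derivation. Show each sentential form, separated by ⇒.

E ⇒ E-R ⇒ E-R-R ⇒ E-R-R-R ⇒ R-R-R-R ⇒ i-R-R-R ⇒ i-(E)-R-R ⇒ i-(E-R)-R-R ⇒ i-(E-R-R)-R-R ⇒ i-(R-R-R)-R-R ⇒ i-(i-R-R)-R-R ⇒ i-(i-i-R)-R-R ⇒ i-(i-i-i)-R-R ⇒ i-(i-i-i)-i-R ⇒ i-(i-i-i)-i-i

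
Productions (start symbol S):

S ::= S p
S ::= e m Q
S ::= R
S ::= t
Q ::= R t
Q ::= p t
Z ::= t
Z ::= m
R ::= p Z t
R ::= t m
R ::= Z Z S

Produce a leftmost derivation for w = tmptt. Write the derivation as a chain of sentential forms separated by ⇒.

S ⇒ R ⇒ ZZS ⇒ tZS ⇒ tmS ⇒ tmR ⇒ tmpZt ⇒ tmptt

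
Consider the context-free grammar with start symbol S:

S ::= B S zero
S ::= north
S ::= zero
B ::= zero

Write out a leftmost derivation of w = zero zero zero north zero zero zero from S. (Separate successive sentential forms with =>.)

S => B S zero   [S ::= B S zero]
B S zero => zero S zero   [B ::= zero]
zero S zero => zero B S zero zero   [S ::= B S zero]
zero B S zero zero => zero zero S zero zero   [B ::= zero]
zero zero S zero zero => zero zero B S zero zero zero   [S ::= B S zero]
zero zero B S zero zero zero => zero zero zero S zero zero zero   [B ::= zero]
zero zero zero S zero zero zero => zero zero zero north zero zero zero   [S ::= north]

S => B S zero => zero S zero => zero B S zero zero => zero zero S zero zero => zero zero B S zero zero zero => zero zero zero S zero zero zero => zero zero zero north zero zero zero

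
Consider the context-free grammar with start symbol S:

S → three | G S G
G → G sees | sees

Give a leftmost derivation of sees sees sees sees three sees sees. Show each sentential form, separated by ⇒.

S ⇒ G S G ⇒ sees S G ⇒ sees G S G G ⇒ sees G sees S G G ⇒ sees G sees sees S G G ⇒ sees sees sees sees S G G ⇒ sees sees sees sees three G G ⇒ sees sees sees sees three sees G ⇒ sees sees sees sees three sees sees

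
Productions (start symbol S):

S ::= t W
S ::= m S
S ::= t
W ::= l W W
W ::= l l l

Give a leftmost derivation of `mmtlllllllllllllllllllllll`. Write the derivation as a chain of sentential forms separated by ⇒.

S ⇒ mS   [S ::= m S]
mS ⇒ mmS   [S ::= m S]
mmS ⇒ mmtW   [S ::= t W]
mmtW ⇒ mmtlWW   [W ::= l W W]
mmtlWW ⇒ mmtllllW   [W ::= l l l]
mmtllllW ⇒ mmtlllllWW   [W ::= l W W]
mmtlllllWW ⇒ mmtllllllWWW   [W ::= l W W]
mmtllllllWWW ⇒ mmtlllllllWWWW   [W ::= l W W]
mmtlllllllWWWW ⇒ mmtllllllllWWWWW   [W ::= l W W]
mmtllllllllWWWWW ⇒ mmtlllllllllllWWWW   [W ::= l l l]
mmtlllllllllllWWWW ⇒ mmtllllllllllllllWWW   [W ::= l l l]
mmtllllllllllllllWWW ⇒ mmtlllllllllllllllllWW   [W ::= l l l]
mmtlllllllllllllllllWW ⇒ mmtllllllllllllllllllllW   [W ::= l l l]
mmtllllllllllllllllllllW ⇒ mmtlllllllllllllllllllllll   [W ::= l l l]

S ⇒ mS ⇒ mmS ⇒ mmtW ⇒ mmtlWW ⇒ mmtllllW ⇒ mmtlllllWW ⇒ mmtllllllWWW ⇒ mmtlllllllWWWW ⇒ mmtllllllllWWWWW ⇒ mmtlllllllllllWWWW ⇒ mmtllllllllllllllWWW ⇒ mmtlllllllllllllllllWW ⇒ mmtllllllllllllllllllllW ⇒ mmtlllllllllllllllllllllll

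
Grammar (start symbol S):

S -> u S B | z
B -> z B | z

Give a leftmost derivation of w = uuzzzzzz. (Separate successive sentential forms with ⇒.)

S ⇒ uSB ⇒ uuSBB ⇒ uuzBB ⇒ uuzzBB ⇒ uuzzzBB ⇒ uuzzzzB ⇒ uuzzzzzB ⇒ uuzzzzzz

S ⇒ uSB   [S -> u S B]
uSB ⇒ uuSBB   [S -> u S B]
uuSBB ⇒ uuzBB   [S -> z]
uuzBB ⇒ uuzzBB   [B -> z B]
uuzzBB ⇒ uuzzzBB   [B -> z B]
uuzzzBB ⇒ uuzzzzB   [B -> z]
uuzzzzB ⇒ uuzzzzzB   [B -> z B]
uuzzzzzB ⇒ uuzzzzzz   [B -> z]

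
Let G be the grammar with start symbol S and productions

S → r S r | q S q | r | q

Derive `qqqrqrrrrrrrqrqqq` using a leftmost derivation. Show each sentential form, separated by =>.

S => qSq => qqSqq => qqqSqqq => qqqrSrqqq => qqqrqSqrqqq => qqqrqrSrqrqqq => qqqrqrrSrrqrqqq => qqqrqrrrSrrrqrqqq => qqqrqrrrrrrrqrqqq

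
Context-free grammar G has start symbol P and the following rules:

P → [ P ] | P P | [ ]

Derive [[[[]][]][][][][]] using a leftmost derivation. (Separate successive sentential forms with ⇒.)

P ⇒ [P] ⇒ [PP] ⇒ [PPP] ⇒ [PPPP] ⇒ [PPPPP] ⇒ [[P]PPPP] ⇒ [[PP]PPPP] ⇒ [[[P]P]PPPP] ⇒ [[[[]]P]PPPP] ⇒ [[[[]][]]PPPP] ⇒ [[[[]][]][]PPP] ⇒ [[[[]][]][][]PP] ⇒ [[[[]][]][][][]P] ⇒ [[[[]][]][][][][]]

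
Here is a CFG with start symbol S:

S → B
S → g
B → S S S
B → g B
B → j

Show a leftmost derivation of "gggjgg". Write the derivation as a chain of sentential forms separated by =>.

S=>B=>gB=>ggB=>ggSSS=>ggBSS=>gggBSS=>gggjSS=>gggjgS=>gggjgg

S => B   [S → B]
B => gB   [B → g B]
gB => ggB   [B → g B]
ggB => ggSSS   [B → S S S]
ggSSS => ggBSS   [S → B]
ggBSS => gggBSS   [B → g B]
gggBSS => gggjSS   [B → j]
gggjSS => gggjgS   [S → g]
gggjgS => gggjgg   [S → g]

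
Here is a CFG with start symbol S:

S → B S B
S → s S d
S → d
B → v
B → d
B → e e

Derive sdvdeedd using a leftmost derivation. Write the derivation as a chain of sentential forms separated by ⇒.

S⇒sSd⇒sBSBd⇒sdSBd⇒sdBSBBd⇒sdvSBBd⇒sdvdBBd⇒sdvdeeBd⇒sdvdeedd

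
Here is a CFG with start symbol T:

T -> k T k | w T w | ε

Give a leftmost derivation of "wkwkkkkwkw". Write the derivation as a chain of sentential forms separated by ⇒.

T ⇒ wTw   [T -> w T w]
wTw ⇒ wkTkw   [T -> k T k]
wkTkw ⇒ wkwTwkw   [T -> w T w]
wkwTwkw ⇒ wkwkTkwkw   [T -> k T k]
wkwkTkwkw ⇒ wkwkkTkkwkw   [T -> k T k]
wkwkkTkkwkw ⇒ wkwkkkkwkw   [T -> ε]

T⇒wTw⇒wkTkw⇒wkwTwkw⇒wkwkTkwkw⇒wkwkkTkkwkw⇒wkwkkkkwkw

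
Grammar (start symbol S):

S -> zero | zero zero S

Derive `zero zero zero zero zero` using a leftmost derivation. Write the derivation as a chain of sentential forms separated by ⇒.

S ⇒ zero zero S ⇒ zero zero zero zero S ⇒ zero zero zero zero zero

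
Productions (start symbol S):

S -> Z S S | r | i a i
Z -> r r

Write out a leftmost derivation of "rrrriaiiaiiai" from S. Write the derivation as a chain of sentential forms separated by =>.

S => ZSS   [S -> Z S S]
ZSS => rrSS   [Z -> r r]
rrSS => rrZSSS   [S -> Z S S]
rrZSSS => rrrrSSS   [Z -> r r]
rrrrSSS => rrrriaiSS   [S -> i a i]
rrrriaiSS => rrrriaiiaiS   [S -> i a i]
rrrriaiiaiS => rrrriaiiaiiai   [S -> i a i]

S => ZSS => rrSS => rrZSSS => rrrrSSS => rrrriaiSS => rrrriaiiaiS => rrrriaiiaiiai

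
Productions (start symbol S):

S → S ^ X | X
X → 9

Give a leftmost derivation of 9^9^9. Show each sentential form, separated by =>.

S => S^X => S^X^X => X^X^X => 9^X^X => 9^9^X => 9^9^9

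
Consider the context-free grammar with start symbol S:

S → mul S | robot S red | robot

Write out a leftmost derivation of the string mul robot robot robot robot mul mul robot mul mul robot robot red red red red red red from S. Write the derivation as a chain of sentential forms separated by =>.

S => mul S => mul robot S red => mul robot robot S red red => mul robot robot robot S red red red => mul robot robot robot robot S red red red red => mul robot robot robot robot mul S red red red red => mul robot robot robot robot mul mul S red red red red => mul robot robot robot robot mul mul robot S red red red red red => mul robot robot robot robot mul mul robot mul S red red red red red => mul robot robot robot robot mul mul robot mul mul S red red red red red => mul robot robot robot robot mul mul robot mul mul robot S red red red red red red => mul robot robot robot robot mul mul robot mul mul robot robot red red red red red red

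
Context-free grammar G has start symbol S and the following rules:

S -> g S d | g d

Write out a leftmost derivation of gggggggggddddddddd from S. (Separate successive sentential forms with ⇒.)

S⇒gSd⇒ggSdd⇒gggSddd⇒ggggSdddd⇒gggggSddddd⇒ggggggSdddddd⇒gggggggSddddddd⇒ggggggggSdddddddd⇒gggggggggddddddddd

S ⇒ gSd   [S -> g S d]
gSd ⇒ ggSdd   [S -> g S d]
ggSdd ⇒ gggSddd   [S -> g S d]
gggSddd ⇒ ggggSdddd   [S -> g S d]
ggggSdddd ⇒ gggggSddddd   [S -> g S d]
gggggSddddd ⇒ ggggggSdddddd   [S -> g S d]
ggggggSdddddd ⇒ gggggggSddddddd   [S -> g S d]
gggggggSddddddd ⇒ ggggggggSdddddddd   [S -> g S d]
ggggggggSdddddddd ⇒ gggggggggddddddddd   [S -> g d]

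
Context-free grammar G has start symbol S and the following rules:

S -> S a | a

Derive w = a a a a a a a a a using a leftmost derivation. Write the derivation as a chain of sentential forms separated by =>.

S => S a => S a a => S a a a => S a a a a => S a a a a a => S a a a a a a => S a a a a a a a => S a a a a a a a a => a a a a a a a a a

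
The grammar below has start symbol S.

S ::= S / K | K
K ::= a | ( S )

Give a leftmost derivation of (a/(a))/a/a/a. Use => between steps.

S=>S/K=>S/K/K=>S/K/K/K=>K/K/K/K=>(S)/K/K/K=>(S/K)/K/K/K=>(K/K)/K/K/K=>(a/K)/K/K/K=>(a/(S))/K/K/K=>(a/(K))/K/K/K=>(a/(a))/K/K/K=>(a/(a))/a/K/K=>(a/(a))/a/a/K=>(a/(a))/a/a/a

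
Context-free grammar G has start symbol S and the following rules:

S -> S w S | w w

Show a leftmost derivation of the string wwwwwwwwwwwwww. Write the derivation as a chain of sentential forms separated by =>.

S => SwS   [S -> S w S]
SwS => SwSwS   [S -> S w S]
SwSwS => SwSwSwS   [S -> S w S]
SwSwSwS => wwwSwSwS   [S -> w w]
wwwSwSwS => wwwwwwSwS   [S -> w w]
wwwwwwSwS => wwwwwwwwwS   [S -> w w]
wwwwwwwwwS => wwwwwwwwwSwS   [S -> S w S]
wwwwwwwwwSwS => wwwwwwwwwwwwS   [S -> w w]
wwwwwwwwwwwwS => wwwwwwwwwwwwww   [S -> w w]

S=>SwS=>SwSwS=>SwSwSwS=>wwwSwSwS=>wwwwwwSwS=>wwwwwwwwwS=>wwwwwwwwwSwS=>wwwwwwwwwwwwS=>wwwwwwwwwwwwww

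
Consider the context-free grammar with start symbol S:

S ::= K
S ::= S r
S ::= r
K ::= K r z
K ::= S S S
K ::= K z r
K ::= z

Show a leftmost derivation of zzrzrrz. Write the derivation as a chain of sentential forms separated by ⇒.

S⇒K⇒Krz⇒Kzrrz⇒Kzrzrrz⇒zzrzrrz

S ⇒ K   [S ::= K]
K ⇒ Krz   [K ::= K r z]
Krz ⇒ Kzrrz   [K ::= K z r]
Kzrrz ⇒ Kzrzrrz   [K ::= K z r]
Kzrzrrz ⇒ zzrzrrz   [K ::= z]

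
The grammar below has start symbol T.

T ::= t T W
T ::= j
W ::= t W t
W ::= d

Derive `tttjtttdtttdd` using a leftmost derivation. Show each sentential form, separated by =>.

T => tTW   [T ::= t T W]
tTW => ttTWW   [T ::= t T W]
ttTWW => tttTWWW   [T ::= t T W]
tttTWWW => tttjWWW   [T ::= j]
tttjWWW => tttjtWtWW   [W ::= t W t]
tttjtWtWW => tttjttWttWW   [W ::= t W t]
tttjttWttWW => tttjtttWtttWW   [W ::= t W t]
tttjtttWtttWW => tttjtttdtttWW   [W ::= d]
tttjtttdtttWW => tttjtttdtttdW   [W ::= d]
tttjtttdtttdW => tttjtttdtttdd   [W ::= d]

T => tTW => ttTWW => tttTWWW => tttjWWW => tttjtWtWW => tttjttWttWW => tttjtttWtttWW => tttjtttdtttWW => tttjtttdtttdW => tttjtttdtttdd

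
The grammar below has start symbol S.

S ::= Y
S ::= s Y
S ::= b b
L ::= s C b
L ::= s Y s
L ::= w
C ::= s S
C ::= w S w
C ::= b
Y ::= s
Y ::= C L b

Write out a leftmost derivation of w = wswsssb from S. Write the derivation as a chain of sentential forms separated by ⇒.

S ⇒ Y ⇒ CLb ⇒ wSwLb ⇒ wYwLb ⇒ wswLb ⇒ wswsYsb ⇒ wswsssb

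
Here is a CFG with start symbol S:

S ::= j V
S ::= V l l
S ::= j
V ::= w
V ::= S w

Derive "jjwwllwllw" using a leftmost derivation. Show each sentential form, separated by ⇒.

S ⇒ jV ⇒ jSw ⇒ jVllw ⇒ jSwllw ⇒ jVllwllw ⇒ jSwllwllw ⇒ jjVwllwllw ⇒ jjwwllwllw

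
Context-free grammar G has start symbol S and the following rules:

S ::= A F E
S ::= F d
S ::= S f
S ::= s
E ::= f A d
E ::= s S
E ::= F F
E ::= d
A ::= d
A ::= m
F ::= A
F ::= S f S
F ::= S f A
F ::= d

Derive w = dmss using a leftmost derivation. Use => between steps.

S => AFE => dFE => dAE => dmE => dmsS => dmss

S => AFE   [S ::= A F E]
AFE => dFE   [A ::= d]
dFE => dAE   [F ::= A]
dAE => dmE   [A ::= m]
dmE => dmsS   [E ::= s S]
dmsS => dmss   [S ::= s]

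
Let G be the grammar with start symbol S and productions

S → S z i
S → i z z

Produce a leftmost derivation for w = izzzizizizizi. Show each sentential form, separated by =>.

S => Szi => Szizi => Szizizi => Szizizizi => Szizizizizi => izzzizizizizi

S => Szi   [S → S z i]
Szi => Szizi   [S → S z i]
Szizi => Szizizi   [S → S z i]
Szizizi => Szizizizi   [S → S z i]
Szizizizi => Szizizizizi   [S → S z i]
Szizizizizi => izzzizizizizi   [S → i z z]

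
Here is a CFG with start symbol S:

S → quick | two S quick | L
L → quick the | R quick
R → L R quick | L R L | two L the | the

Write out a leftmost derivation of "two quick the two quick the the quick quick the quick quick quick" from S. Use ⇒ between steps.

S ⇒ two S quick ⇒ two L quick ⇒ two R quick quick ⇒ two L R quick quick quick ⇒ two quick the R quick quick quick ⇒ two quick the two L the quick quick quick ⇒ two quick the two R quick the quick quick quick ⇒ two quick the two L R quick quick the quick quick quick ⇒ two quick the two quick the R quick quick the quick quick quick ⇒ two quick the two quick the the quick quick the quick quick quick

S ⇒ two S quick   [S → two S quick]
two S quick ⇒ two L quick   [S → L]
two L quick ⇒ two R quick quick   [L → R quick]
two R quick quick ⇒ two L R quick quick quick   [R → L R quick]
two L R quick quick quick ⇒ two quick the R quick quick quick   [L → quick the]
two quick the R quick quick quick ⇒ two quick the two L the quick quick quick   [R → two L the]
two quick the two L the quick quick quick ⇒ two quick the two R quick the quick quick quick   [L → R quick]
two quick the two R quick the quick quick quick ⇒ two quick the two L R quick quick the quick quick quick   [R → L R quick]
two quick the two L R quick quick the quick quick quick ⇒ two quick the two quick the R quick quick the quick quick quick   [L → quick the]
two quick the two quick the R quick quick the quick quick quick ⇒ two quick the two quick the the quick quick the quick quick quick   [R → the]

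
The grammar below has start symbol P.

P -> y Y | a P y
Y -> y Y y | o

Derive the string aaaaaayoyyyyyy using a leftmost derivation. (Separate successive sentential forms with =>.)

P => aPy => aaPyy => aaaPyyy => aaaaPyyyy => aaaaaPyyyyy => aaaaaaPyyyyyy => aaaaaayYyyyyyy => aaaaaayoyyyyyy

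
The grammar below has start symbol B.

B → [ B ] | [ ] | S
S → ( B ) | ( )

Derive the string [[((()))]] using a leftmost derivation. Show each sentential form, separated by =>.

B => [B] => [[B]] => [[S]] => [[(B)]] => [[(S)]] => [[((B))]] => [[((S))]] => [[((()))]]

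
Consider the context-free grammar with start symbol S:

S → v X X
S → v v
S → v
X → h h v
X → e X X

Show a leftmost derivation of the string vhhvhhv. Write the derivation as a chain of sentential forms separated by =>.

S => vXX => vhhvX => vhhvhhv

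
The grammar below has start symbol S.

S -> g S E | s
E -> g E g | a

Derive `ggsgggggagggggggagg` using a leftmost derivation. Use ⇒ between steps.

S ⇒ gSE ⇒ ggSEE ⇒ ggsEE ⇒ ggsgEgE ⇒ ggsggEggE ⇒ ggsgggEgggE ⇒ ggsggggEggggE ⇒ ggsgggggEgggggE ⇒ ggsgggggagggggE ⇒ ggsgggggaggggggEg ⇒ ggsgggggagggggggEgg ⇒ ggsgggggagggggggagg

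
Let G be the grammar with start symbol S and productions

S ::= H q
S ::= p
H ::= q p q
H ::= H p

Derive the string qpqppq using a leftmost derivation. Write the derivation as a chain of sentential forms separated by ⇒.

S⇒Hq⇒Hpq⇒Hppq⇒qpqppq

S ⇒ Hq   [S ::= H q]
Hq ⇒ Hpq   [H ::= H p]
Hpq ⇒ Hppq   [H ::= H p]
Hppq ⇒ qpqppq   [H ::= q p q]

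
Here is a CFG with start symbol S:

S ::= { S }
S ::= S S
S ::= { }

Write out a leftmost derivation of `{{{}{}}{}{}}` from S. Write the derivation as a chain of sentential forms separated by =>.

S => {S} => {SS} => {SSS} => {{S}SS} => {{SS}SS} => {{{}S}SS} => {{{}{}}SS} => {{{}{}}{}S} => {{{}{}}{}{}}

S => {S}   [S ::= { S }]
{S} => {SS}   [S ::= S S]
{SS} => {SSS}   [S ::= S S]
{SSS} => {{S}SS}   [S ::= { S }]
{{S}SS} => {{SS}SS}   [S ::= S S]
{{SS}SS} => {{{}S}SS}   [S ::= { }]
{{{}S}SS} => {{{}{}}SS}   [S ::= { }]
{{{}{}}SS} => {{{}{}}{}S}   [S ::= { }]
{{{}{}}{}S} => {{{}{}}{}{}}   [S ::= { }]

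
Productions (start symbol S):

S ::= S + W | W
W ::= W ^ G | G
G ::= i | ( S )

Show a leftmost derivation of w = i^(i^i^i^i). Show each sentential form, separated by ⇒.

S ⇒ W   [S ::= W]
W ⇒ W^G   [W ::= W ^ G]
W^G ⇒ G^G   [W ::= G]
G^G ⇒ i^G   [G ::= i]
i^G ⇒ i^(S)   [G ::= ( S )]
i^(S) ⇒ i^(W)   [S ::= W]
i^(W) ⇒ i^(W^G)   [W ::= W ^ G]
i^(W^G) ⇒ i^(W^G^G)   [W ::= W ^ G]
i^(W^G^G) ⇒ i^(W^G^G^G)   [W ::= W ^ G]
i^(W^G^G^G) ⇒ i^(G^G^G^G)   [W ::= G]
i^(G^G^G^G) ⇒ i^(i^G^G^G)   [G ::= i]
i^(i^G^G^G) ⇒ i^(i^i^G^G)   [G ::= i]
i^(i^i^G^G) ⇒ i^(i^i^i^G)   [G ::= i]
i^(i^i^i^G) ⇒ i^(i^i^i^i)   [G ::= i]

S ⇒ W ⇒ W^G ⇒ G^G ⇒ i^G ⇒ i^(S) ⇒ i^(W) ⇒ i^(W^G) ⇒ i^(W^G^G) ⇒ i^(W^G^G^G) ⇒ i^(G^G^G^G) ⇒ i^(i^G^G^G) ⇒ i^(i^i^G^G) ⇒ i^(i^i^i^G) ⇒ i^(i^i^i^i)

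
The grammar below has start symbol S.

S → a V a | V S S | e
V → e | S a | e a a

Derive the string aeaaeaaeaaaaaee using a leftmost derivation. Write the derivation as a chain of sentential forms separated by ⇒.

S ⇒ VSS   [S → V S S]
VSS ⇒ SaSS   [V → S a]
SaSS ⇒ aVaaSS   [S → a V a]
aVaaSS ⇒ aeaaSS   [V → e]
aeaaSS ⇒ aeaaVSSS   [S → V S S]
aeaaVSSS ⇒ aeaaeSSS   [V → e]
aeaaeSSS ⇒ aeaaeaVaSS   [S → a V a]
aeaaeaVaSS ⇒ aeaaeaSaaSS   [V → S a]
aeaaeaSaaSS ⇒ aeaaeaaVaaaSS   [S → a V a]
aeaaeaaVaaaSS ⇒ aeaaeaaeaaaaaSS   [V → e a a]
aeaaeaaeaaaaaSS ⇒ aeaaeaaeaaaaaeS   [S → e]
aeaaeaaeaaaaaeS ⇒ aeaaeaaeaaaaaee   [S → e]

S ⇒ VSS ⇒ SaSS ⇒ aVaaSS ⇒ aeaaSS ⇒ aeaaVSSS ⇒ aeaaeSSS ⇒ aeaaeaVaSS ⇒ aeaaeaSaaSS ⇒ aeaaeaaVaaaSS ⇒ aeaaeaaeaaaaaSS ⇒ aeaaeaaeaaaaaeS ⇒ aeaaeaaeaaaaaee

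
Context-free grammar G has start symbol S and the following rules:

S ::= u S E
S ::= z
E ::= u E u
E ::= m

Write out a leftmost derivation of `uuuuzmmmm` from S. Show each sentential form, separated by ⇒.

S⇒uSE⇒uuSEE⇒uuuSEEE⇒uuuuSEEEE⇒uuuuzEEEE⇒uuuuzmEEE⇒uuuuzmmEE⇒uuuuzmmmE⇒uuuuzmmmm

S ⇒ uSE   [S ::= u S E]
uSE ⇒ uuSEE   [S ::= u S E]
uuSEE ⇒ uuuSEEE   [S ::= u S E]
uuuSEEE ⇒ uuuuSEEEE   [S ::= u S E]
uuuuSEEEE ⇒ uuuuzEEEE   [S ::= z]
uuuuzEEEE ⇒ uuuuzmEEE   [E ::= m]
uuuuzmEEE ⇒ uuuuzmmEE   [E ::= m]
uuuuzmmEE ⇒ uuuuzmmmE   [E ::= m]
uuuuzmmmE ⇒ uuuuzmmmm   [E ::= m]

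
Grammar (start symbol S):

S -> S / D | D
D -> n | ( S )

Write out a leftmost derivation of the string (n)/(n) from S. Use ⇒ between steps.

S ⇒ S/D   [S -> S / D]
S/D ⇒ D/D   [S -> D]
D/D ⇒ (S)/D   [D -> ( S )]
(S)/D ⇒ (D)/D   [S -> D]
(D)/D ⇒ (n)/D   [D -> n]
(n)/D ⇒ (n)/(S)   [D -> ( S )]
(n)/(S) ⇒ (n)/(D)   [S -> D]
(n)/(D) ⇒ (n)/(n)   [D -> n]

S⇒S/D⇒D/D⇒(S)/D⇒(D)/D⇒(n)/D⇒(n)/(S)⇒(n)/(D)⇒(n)/(n)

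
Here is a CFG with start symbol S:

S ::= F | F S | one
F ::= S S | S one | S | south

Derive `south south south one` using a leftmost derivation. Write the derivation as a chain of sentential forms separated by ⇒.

S ⇒ F S ⇒ S S S ⇒ F S S S ⇒ south S S S ⇒ south F S S ⇒ south south S S ⇒ south south F S ⇒ south south south S ⇒ south south south one

S ⇒ F S   [S ::= F S]
F S ⇒ S S S   [F ::= S S]
S S S ⇒ F S S S   [S ::= F S]
F S S S ⇒ south S S S   [F ::= south]
south S S S ⇒ south F S S   [S ::= F]
south F S S ⇒ south south S S   [F ::= south]
south south S S ⇒ south south F S   [S ::= F]
south south F S ⇒ south south south S   [F ::= south]
south south south S ⇒ south south south one   [S ::= one]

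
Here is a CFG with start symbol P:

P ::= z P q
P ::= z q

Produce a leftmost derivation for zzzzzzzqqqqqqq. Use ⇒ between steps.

P ⇒ zPq ⇒ zzPqq ⇒ zzzPqqq ⇒ zzzzPqqqq ⇒ zzzzzPqqqqq ⇒ zzzzzzPqqqqqq ⇒ zzzzzzzqqqqqqq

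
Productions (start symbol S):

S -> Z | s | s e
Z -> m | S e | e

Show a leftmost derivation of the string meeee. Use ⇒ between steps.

S⇒Z⇒Se⇒Ze⇒See⇒Zee⇒Seee⇒Zeee⇒Seeee⇒Zeeee⇒meeee

S ⇒ Z   [S -> Z]
Z ⇒ Se   [Z -> S e]
Se ⇒ Ze   [S -> Z]
Ze ⇒ See   [Z -> S e]
See ⇒ Zee   [S -> Z]
Zee ⇒ Seee   [Z -> S e]
Seee ⇒ Zeee   [S -> Z]
Zeee ⇒ Seeee   [Z -> S e]
Seeee ⇒ Zeeee   [S -> Z]
Zeeee ⇒ meeee   [Z -> m]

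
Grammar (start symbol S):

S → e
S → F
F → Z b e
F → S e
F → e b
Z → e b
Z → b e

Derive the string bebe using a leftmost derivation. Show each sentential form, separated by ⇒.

S ⇒ F   [S → F]
F ⇒ Zbe   [F → Z b e]
Zbe ⇒ bebe   [Z → b e]

S ⇒ F ⇒ Zbe ⇒ bebe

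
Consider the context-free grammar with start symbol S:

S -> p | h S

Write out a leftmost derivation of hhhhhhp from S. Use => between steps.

S=>hS=>hhS=>hhhS=>hhhhS=>hhhhhS=>hhhhhhS=>hhhhhhp

S => hS   [S -> h S]
hS => hhS   [S -> h S]
hhS => hhhS   [S -> h S]
hhhS => hhhhS   [S -> h S]
hhhhS => hhhhhS   [S -> h S]
hhhhhS => hhhhhhS   [S -> h S]
hhhhhhS => hhhhhhp   [S -> p]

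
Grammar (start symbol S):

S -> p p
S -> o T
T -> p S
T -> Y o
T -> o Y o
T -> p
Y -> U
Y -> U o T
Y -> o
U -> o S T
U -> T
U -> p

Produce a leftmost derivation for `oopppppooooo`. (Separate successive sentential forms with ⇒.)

S ⇒ oT   [S -> o T]
oT ⇒ oYo   [T -> Y o]
oYo ⇒ oUoTo   [Y -> U o T]
oUoTo ⇒ ooSToTo   [U -> o S T]
ooSToTo ⇒ ooppToTo   [S -> p p]
ooppToTo ⇒ oopppSoTo   [T -> p S]
oopppSoTo ⇒ oopppppoTo   [S -> p p]
oopppppoTo ⇒ oopppppooYoo   [T -> o Y o]
oopppppooYoo ⇒ oopppppooooo   [Y -> o]

S ⇒ oT ⇒ oYo ⇒ oUoTo ⇒ ooSToTo ⇒ ooppToTo ⇒ oopppSoTo ⇒ oopppppoTo ⇒ oopppppooYoo ⇒ oopppppooooo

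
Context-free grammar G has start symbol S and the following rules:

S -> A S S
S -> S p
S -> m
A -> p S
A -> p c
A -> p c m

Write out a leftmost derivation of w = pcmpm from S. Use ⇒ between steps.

S ⇒ ASS   [S -> A S S]
ASS ⇒ pcSS   [A -> p c]
pcSS ⇒ pcSpS   [S -> S p]
pcSpS ⇒ pcmpS   [S -> m]
pcmpS ⇒ pcmpm   [S -> m]

S⇒ASS⇒pcSS⇒pcSpS⇒pcmpS⇒pcmpm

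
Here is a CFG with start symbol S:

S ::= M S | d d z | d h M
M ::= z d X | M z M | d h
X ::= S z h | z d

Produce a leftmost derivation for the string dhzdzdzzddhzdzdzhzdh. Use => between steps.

S => dhM   [S ::= d h M]
dhM => dhMzM   [M ::= M z M]
dhMzM => dhMzMzM   [M ::= M z M]
dhMzMzM => dhzdXzMzM   [M ::= z d X]
dhzdXzMzM => dhzdzdzMzM   [X ::= z d]
dhzdzdzMzM => dhzdzdzzdXzM   [M ::= z d X]
dhzdzdzzdXzM => dhzdzdzzdSzhzM   [X ::= S z h]
dhzdzdzzdSzhzM => dhzdzdzzddhMzhzM   [S ::= d h M]
dhzdzdzzddhMzhzM => dhzdzdzzddhzdXzhzM   [M ::= z d X]
dhzdzdzzddhzdXzhzM => dhzdzdzzddhzdzdzhzM   [X ::= z d]
dhzdzdzzddhzdzdzhzM => dhzdzdzzddhzdzdzhzdh   [M ::= d h]

S => dhM => dhMzM => dhMzMzM => dhzdXzMzM => dhzdzdzMzM => dhzdzdzzdXzM => dhzdzdzzdSzhzM => dhzdzdzzddhMzhzM => dhzdzdzzddhzdXzhzM => dhzdzdzzddhzdzdzhzM => dhzdzdzzddhzdzdzhzdh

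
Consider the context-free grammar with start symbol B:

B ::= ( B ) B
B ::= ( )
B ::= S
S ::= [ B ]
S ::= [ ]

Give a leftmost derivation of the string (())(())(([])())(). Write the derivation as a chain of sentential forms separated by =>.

B => (B)B   [B ::= ( B ) B]
(B)B => (())B   [B ::= ( )]
(())B => (())(B)B   [B ::= ( B ) B]
(())(B)B => (())(())B   [B ::= ( )]
(())(())B => (())(())(B)B   [B ::= ( B ) B]
(())(())(B)B => (())(())((B)B)B   [B ::= ( B ) B]
(())(())((B)B)B => (())(())((S)B)B   [B ::= S]
(())(())((S)B)B => (())(())(([])B)B   [S ::= [ ]]
(())(())(([])B)B => (())(())(([])())B   [B ::= ( )]
(())(())(([])())B => (())(())(([])())()   [B ::= ( )]

B=>(B)B=>(())B=>(())(B)B=>(())(())B=>(())(())(B)B=>(())(())((B)B)B=>(())(())((S)B)B=>(())(())(([])B)B=>(())(())(([])())B=>(())(())(([])())()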